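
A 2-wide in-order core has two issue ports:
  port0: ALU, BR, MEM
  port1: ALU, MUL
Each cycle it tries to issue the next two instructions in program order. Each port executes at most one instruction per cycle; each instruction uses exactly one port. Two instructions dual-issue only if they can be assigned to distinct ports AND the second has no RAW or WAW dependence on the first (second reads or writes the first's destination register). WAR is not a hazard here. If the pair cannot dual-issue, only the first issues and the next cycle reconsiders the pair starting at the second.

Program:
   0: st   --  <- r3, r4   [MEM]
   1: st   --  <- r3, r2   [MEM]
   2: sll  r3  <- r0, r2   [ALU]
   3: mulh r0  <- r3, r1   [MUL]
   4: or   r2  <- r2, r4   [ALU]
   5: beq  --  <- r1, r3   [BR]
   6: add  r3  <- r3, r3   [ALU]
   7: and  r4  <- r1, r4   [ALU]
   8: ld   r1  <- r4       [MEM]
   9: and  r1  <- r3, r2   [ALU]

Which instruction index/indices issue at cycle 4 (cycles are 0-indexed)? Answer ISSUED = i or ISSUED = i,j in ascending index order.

ISSUED = 7

[0] i0  st.MEM  -- no-port MEM/MEM
[1] i1,i2  st.MEM/sll.ALU  -- 2-wide
[2] i3,i4  mulh.MUL/or.ALU  -- 2-wide
[3] i5,i6  beq.BR/add.ALU  -- 2-wide
[4] i7  and.ALU  -- RAW r4
[5] i8  ld.MEM  -- WAW r1
[6] i9  and.ALU  -- tail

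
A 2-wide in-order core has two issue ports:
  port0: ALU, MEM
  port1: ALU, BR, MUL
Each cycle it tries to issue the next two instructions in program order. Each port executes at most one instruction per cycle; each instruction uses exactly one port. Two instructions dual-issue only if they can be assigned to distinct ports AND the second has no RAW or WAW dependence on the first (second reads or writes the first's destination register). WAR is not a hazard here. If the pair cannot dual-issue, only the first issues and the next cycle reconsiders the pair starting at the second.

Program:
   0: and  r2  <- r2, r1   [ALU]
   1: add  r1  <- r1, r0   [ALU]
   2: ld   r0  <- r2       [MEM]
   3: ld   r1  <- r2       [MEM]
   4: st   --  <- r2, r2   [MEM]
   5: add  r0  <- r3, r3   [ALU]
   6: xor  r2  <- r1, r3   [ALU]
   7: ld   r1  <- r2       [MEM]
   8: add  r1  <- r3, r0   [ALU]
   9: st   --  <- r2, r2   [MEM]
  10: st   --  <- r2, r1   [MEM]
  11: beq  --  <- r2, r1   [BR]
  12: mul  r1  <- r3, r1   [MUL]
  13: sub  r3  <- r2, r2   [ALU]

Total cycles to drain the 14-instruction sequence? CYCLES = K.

t=0 i0,i1:and.ALU/add.ALU ; 2-wide
t=1 i2:ld.MEM ; no-port MEM/MEM
t=2 i3:ld.MEM ; no-port MEM/MEM
t=3 i4,i5:st.MEM/add.ALU ; 2-wide
t=4 i6:xor.ALU ; RAW r2
t=5 i7:ld.MEM ; WAW r1
t=6 i8,i9:add.ALU/st.MEM ; 2-wide
t=7 i10,i11:st.MEM/beq.BR ; 2-wide
t=8 i12,i13:mul.MUL/sub.ALU ; 2-wide

CYCLES = 9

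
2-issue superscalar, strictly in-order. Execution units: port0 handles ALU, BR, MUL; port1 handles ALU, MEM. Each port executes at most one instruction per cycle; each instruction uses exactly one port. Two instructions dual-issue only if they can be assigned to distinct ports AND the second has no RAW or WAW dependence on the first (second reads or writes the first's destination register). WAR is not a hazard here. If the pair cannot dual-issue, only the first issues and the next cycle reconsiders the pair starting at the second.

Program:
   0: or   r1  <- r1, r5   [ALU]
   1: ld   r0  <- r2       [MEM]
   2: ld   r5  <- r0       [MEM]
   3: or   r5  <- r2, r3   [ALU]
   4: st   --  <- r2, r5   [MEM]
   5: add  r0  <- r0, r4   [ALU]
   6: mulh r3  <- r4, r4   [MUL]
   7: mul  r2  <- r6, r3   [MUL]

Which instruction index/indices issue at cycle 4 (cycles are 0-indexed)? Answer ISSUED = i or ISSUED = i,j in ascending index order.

  cy0 -> i0+i1 (or.ALU ld.MEM) dual
  cy1 -> i2 (ld.MEM) WAW r5
  cy2 -> i3 (or.ALU) RAW r5
  cy3 -> i4+i5 (st.MEM add.ALU) dual
  cy4 -> i6 (mulh.MUL) no-port MUL/MUL
  cy5 -> i7 (mul.MUL) tail

ISSUED = 6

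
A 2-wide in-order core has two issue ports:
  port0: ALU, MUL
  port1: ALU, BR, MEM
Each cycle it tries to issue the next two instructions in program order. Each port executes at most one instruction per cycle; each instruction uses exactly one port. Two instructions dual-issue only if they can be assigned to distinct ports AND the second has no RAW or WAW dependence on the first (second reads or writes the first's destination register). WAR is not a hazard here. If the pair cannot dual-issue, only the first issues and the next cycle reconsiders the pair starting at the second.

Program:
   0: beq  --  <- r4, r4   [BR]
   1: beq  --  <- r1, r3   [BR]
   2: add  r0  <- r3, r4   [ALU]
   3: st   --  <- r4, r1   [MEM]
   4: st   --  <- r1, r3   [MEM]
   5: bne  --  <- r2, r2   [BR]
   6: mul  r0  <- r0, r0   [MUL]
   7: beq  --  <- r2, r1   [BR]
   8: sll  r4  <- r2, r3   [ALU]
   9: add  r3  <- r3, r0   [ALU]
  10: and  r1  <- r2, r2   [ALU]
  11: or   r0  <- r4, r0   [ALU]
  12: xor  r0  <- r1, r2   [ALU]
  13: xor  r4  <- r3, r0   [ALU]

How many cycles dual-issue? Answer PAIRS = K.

PAIRS = 4

t=0 i0:beq ; no-port BR/BR
t=1 i1/i2:beq+add ; dual
t=2 i3:st ; no-port MEM/MEM
t=3 i4:st ; no-port MEM/BR
t=4 i5/i6:bne+mul ; dual
t=5 i7/i8:beq+sll ; dual
t=6 i9/i10:add+and ; dual
t=7 i11:or ; WAW r0
t=8 i12:xor ; RAW r0
t=9 i13:xor ; tail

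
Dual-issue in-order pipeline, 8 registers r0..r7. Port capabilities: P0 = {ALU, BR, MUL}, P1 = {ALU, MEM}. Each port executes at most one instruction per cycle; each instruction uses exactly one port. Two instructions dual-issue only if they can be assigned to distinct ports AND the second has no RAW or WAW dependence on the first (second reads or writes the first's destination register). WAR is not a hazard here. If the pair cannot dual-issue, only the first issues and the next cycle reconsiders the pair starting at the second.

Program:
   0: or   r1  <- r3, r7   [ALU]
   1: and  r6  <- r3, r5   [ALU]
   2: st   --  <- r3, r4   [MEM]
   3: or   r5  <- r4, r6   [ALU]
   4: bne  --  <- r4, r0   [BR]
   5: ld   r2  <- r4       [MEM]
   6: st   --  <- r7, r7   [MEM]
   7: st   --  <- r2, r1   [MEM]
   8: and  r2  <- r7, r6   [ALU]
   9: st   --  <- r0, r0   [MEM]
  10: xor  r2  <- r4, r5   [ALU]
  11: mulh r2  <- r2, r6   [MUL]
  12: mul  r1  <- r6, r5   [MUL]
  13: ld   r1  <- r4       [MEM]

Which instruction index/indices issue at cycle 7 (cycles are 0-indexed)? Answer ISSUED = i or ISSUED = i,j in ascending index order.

ISSUED = 12

  cy0 -> i0+i1 (or;and) pair
  cy1 -> i2+i3 (st;or) pair
  cy2 -> i4+i5 (bne;ld) pair
  cy3 -> i6 (st) no-port MEM/MEM
  cy4 -> i7+i8 (st;and) pair
  cy5 -> i9+i10 (st;xor) pair
  cy6 -> i11 (mulh) no-port MUL/MUL
  cy7 -> i12 (mul) WAW r1
  cy8 -> i13 (ld) tail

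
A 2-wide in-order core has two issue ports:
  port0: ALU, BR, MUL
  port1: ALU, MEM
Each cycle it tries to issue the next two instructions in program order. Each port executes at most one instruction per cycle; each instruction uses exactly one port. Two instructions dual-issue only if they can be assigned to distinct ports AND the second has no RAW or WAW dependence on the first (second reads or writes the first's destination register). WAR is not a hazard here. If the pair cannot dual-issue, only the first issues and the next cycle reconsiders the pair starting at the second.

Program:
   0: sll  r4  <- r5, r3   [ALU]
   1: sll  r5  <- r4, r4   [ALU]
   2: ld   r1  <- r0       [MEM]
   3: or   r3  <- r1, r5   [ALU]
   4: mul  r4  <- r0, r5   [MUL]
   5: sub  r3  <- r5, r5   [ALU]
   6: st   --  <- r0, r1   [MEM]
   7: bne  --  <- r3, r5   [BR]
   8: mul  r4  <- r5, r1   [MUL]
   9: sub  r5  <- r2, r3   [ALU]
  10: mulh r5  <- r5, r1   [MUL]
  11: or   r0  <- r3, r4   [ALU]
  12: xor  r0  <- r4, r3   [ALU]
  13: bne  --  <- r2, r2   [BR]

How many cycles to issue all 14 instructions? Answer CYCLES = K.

CYCLES = 8

t=0 i0:sll ; RAW r4
t=1 i1+i2:sll+ld ; dual
t=2 i3+i4:or+mul ; dual
t=3 i5+i6:sub+st ; dual
t=4 i7:bne ; no-port BR/MUL
t=5 i8+i9:mul+sub ; dual
t=6 i10+i11:mulh+or ; dual
t=7 i12+i13:xor+bne ; dual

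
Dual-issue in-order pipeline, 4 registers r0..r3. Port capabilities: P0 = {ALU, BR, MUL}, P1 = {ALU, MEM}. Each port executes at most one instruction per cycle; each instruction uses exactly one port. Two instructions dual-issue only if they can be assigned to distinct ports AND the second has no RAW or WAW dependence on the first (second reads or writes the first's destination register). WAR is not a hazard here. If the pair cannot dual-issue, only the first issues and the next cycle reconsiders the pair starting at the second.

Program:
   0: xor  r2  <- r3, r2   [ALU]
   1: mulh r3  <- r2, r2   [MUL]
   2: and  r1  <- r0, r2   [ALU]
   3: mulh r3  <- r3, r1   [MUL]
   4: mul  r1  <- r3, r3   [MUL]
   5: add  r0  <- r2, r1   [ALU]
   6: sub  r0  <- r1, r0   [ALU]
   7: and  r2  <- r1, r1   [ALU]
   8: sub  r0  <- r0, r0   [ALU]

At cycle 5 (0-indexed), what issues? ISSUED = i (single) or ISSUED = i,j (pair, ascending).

ISSUED = 6,7

c0: i0 xor.ALU  RAW r2
c1: i1/i2 mulh.MUL;and.ALU  pair
c2: i3 mulh.MUL  no-port MUL/MUL
c3: i4 mul.MUL  RAW r1
c4: i5 add.ALU  RAW+WAW r0
c5: i6/i7 sub.ALU;and.ALU  pair
c6: i8 sub.ALU  tail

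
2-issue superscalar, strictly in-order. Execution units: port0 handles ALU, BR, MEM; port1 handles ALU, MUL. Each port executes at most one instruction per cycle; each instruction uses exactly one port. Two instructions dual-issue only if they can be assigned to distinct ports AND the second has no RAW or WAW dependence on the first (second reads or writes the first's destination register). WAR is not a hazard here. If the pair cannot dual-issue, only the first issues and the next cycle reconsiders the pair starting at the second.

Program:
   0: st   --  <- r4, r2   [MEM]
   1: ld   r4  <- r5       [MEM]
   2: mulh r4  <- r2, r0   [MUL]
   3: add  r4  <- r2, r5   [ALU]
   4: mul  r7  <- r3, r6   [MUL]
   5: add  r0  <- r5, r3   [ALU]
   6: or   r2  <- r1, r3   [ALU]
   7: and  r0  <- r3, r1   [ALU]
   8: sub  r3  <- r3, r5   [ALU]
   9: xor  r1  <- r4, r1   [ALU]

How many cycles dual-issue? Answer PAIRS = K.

t=0 i0:st.MEM ; no-port MEM/MEM
t=1 i1:ld.MEM ; WAW r4
t=2 i2:mulh.MUL ; WAW r4
t=3 i3&i4:add.ALU+mul.MUL ; 2-wide
t=4 i5&i6:add.ALU+or.ALU ; 2-wide
t=5 i7&i8:and.ALU+sub.ALU ; 2-wide
t=6 i9:xor.ALU ; tail

PAIRS = 3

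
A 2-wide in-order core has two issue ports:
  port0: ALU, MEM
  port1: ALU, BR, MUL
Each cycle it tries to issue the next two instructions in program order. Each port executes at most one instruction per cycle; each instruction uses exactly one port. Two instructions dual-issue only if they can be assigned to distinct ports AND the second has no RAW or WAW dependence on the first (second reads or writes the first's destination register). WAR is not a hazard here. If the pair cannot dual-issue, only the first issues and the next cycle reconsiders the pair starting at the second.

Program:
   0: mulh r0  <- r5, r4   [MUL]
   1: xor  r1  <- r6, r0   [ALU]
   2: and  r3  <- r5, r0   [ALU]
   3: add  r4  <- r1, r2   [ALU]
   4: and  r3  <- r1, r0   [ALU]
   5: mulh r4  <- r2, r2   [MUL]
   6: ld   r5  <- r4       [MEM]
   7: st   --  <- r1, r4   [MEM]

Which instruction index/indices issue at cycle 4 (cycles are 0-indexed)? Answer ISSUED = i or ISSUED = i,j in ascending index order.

[0] i0  mulh.MUL  -- RAW r0
[1] i1/i2  xor.ALU/and.ALU  -- dual
[2] i3/i4  add.ALU/and.ALU  -- dual
[3] i5  mulh.MUL  -- RAW r4
[4] i6  ld.MEM  -- no-port MEM/MEM
[5] i7  st.MEM  -- tail

ISSUED = 6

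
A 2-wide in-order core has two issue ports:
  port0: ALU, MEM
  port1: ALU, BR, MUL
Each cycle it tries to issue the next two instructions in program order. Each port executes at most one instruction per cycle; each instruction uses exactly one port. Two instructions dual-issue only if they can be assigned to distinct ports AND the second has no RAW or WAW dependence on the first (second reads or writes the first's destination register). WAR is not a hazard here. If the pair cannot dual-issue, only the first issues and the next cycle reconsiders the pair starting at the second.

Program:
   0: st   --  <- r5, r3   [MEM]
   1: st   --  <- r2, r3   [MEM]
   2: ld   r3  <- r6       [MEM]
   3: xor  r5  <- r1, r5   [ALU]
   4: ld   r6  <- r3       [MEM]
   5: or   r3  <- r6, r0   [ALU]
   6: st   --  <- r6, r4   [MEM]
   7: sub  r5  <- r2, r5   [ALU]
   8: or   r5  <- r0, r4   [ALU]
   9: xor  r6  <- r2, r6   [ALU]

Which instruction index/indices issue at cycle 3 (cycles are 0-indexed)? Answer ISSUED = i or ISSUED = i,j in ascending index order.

ISSUED = 4

c0: i0 st  no-port MEM/MEM
c1: i1 st  no-port MEM/MEM
c2: i2+i3 ld;xor  dual
c3: i4 ld  RAW r6
c4: i5+i6 or;st  dual
c5: i7 sub  WAW r5
c6: i8+i9 or;xor  dual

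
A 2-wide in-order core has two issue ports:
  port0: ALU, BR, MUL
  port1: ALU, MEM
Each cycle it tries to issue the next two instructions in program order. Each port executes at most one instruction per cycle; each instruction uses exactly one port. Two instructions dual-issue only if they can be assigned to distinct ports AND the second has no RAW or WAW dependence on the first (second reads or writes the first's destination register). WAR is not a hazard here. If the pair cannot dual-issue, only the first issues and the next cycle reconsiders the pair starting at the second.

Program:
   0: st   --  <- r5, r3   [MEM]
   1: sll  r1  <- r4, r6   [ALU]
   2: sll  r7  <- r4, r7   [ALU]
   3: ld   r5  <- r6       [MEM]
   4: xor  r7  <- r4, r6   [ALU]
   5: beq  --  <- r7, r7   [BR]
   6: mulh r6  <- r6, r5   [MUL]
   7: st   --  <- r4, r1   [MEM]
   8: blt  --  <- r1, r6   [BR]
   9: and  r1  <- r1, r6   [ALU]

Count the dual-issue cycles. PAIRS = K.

t=0 i0/i1:st.MEM sll.ALU ; 2-wide
t=1 i2/i3:sll.ALU ld.MEM ; 2-wide
t=2 i4:xor.ALU ; RAW r7
t=3 i5:beq.BR ; no-port BR/MUL
t=4 i6/i7:mulh.MUL st.MEM ; 2-wide
t=5 i8/i9:blt.BR and.ALU ; 2-wide

PAIRS = 4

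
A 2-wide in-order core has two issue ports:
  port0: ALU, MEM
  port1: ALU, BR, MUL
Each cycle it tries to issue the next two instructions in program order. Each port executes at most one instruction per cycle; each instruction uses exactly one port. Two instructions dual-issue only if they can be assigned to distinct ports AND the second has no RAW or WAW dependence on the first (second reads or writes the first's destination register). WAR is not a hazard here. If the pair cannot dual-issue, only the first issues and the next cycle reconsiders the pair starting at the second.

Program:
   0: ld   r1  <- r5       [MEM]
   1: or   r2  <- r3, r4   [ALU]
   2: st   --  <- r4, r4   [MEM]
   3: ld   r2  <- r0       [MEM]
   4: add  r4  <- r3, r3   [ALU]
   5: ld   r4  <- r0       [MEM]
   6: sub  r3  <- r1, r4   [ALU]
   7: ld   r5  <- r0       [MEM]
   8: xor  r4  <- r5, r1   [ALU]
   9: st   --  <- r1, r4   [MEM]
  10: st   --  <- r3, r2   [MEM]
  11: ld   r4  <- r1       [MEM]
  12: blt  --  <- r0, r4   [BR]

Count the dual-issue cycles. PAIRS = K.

  cy0 -> i0+i1 (ld.MEM or.ALU) 2-wide
  cy1 -> i2 (st.MEM) no-port MEM/MEM
  cy2 -> i3+i4 (ld.MEM add.ALU) 2-wide
  cy3 -> i5 (ld.MEM) RAW r4
  cy4 -> i6+i7 (sub.ALU ld.MEM) 2-wide
  cy5 -> i8 (xor.ALU) RAW r4
  cy6 -> i9 (st.MEM) no-port MEM/MEM
  cy7 -> i10 (st.MEM) no-port MEM/MEM
  cy8 -> i11 (ld.MEM) RAW r4
  cy9 -> i12 (blt.BR) tail

PAIRS = 3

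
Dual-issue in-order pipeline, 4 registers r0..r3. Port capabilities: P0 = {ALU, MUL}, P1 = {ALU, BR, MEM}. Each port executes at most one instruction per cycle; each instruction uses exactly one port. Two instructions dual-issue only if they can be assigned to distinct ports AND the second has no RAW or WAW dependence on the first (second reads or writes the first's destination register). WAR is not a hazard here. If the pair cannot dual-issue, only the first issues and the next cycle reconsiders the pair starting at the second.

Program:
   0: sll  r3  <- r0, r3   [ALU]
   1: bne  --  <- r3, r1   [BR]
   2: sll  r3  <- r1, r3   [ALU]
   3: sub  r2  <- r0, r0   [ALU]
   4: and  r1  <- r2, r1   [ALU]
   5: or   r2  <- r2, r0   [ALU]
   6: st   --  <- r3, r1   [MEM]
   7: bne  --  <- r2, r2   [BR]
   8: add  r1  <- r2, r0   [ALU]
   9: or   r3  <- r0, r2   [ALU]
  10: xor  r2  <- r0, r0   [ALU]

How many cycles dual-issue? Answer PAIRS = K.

0. sll @i0  | RAW r3
1. bne+sll @i1/i2  | dual
2. sub @i3  | RAW r2
3. and+or @i4/i5  | dual
4. st @i6  | no-port MEM/BR
5. bne+add @i7/i8  | dual
6. or+xor @i9/i10  | dual

PAIRS = 4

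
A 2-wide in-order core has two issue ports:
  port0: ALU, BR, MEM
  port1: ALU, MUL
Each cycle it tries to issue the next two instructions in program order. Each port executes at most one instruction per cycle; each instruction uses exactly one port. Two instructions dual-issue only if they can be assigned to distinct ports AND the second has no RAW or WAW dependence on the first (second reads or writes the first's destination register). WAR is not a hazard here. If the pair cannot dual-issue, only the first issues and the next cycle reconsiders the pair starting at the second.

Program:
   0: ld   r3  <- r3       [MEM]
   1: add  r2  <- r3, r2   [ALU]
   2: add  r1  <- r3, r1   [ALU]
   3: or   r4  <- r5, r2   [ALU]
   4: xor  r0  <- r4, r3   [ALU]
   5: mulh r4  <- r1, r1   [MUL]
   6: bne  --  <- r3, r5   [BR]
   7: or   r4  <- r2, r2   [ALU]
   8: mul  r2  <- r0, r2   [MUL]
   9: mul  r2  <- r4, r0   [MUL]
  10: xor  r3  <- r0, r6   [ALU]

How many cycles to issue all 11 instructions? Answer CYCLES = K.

t=0 i0:ld ; RAW r3
t=1 i1,i2:add/add ; dual
t=2 i3:or ; RAW r4
t=3 i4,i5:xor/mulh ; dual
t=4 i6,i7:bne/or ; dual
t=5 i8:mul ; no-port MUL/MUL
t=6 i9,i10:mul/xor ; dual

CYCLES = 7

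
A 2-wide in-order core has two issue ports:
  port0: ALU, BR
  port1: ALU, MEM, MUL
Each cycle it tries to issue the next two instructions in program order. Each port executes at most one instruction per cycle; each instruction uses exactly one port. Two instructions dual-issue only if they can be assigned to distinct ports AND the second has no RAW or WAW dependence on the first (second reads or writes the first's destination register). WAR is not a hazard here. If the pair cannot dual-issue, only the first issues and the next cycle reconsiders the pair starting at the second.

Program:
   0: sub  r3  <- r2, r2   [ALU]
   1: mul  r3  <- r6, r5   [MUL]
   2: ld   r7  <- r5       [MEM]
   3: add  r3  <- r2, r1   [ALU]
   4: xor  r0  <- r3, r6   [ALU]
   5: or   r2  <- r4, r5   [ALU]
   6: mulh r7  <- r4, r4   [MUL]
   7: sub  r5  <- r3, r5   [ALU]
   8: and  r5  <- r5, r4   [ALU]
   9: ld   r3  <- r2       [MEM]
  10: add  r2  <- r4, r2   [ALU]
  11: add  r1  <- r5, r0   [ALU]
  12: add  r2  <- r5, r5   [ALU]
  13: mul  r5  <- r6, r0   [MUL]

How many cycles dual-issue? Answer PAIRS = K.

PAIRS = 6

#0 head=0: sub.ALU i0 WAW r3
#1 head=1: mul.MUL i1 no-port MUL/MEM
#2 head=2: ld.MEM;add.ALU i2/i3 2-wide
#3 head=4: xor.ALU;or.ALU i4/i5 2-wide
#4 head=6: mulh.MUL;sub.ALU i6/i7 2-wide
#5 head=8: and.ALU;ld.MEM i8/i9 2-wide
#6 head=10: add.ALU;add.ALU i10/i11 2-wide
#7 head=12: add.ALU;mul.MUL i12/i13 2-wide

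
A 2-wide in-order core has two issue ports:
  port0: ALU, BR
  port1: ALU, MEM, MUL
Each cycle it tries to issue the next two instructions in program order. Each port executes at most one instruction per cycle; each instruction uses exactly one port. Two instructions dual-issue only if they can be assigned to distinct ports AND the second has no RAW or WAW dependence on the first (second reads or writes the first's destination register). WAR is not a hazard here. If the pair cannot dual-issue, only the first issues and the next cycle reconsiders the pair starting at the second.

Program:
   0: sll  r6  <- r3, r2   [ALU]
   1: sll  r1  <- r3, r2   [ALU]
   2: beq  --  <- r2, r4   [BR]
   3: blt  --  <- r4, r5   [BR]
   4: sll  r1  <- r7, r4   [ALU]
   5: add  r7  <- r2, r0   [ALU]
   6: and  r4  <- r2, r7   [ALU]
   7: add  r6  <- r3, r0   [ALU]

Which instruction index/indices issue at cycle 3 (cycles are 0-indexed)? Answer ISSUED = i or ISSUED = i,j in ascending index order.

ISSUED = 5

[0] i0/i1  sll.ALU;sll.ALU  -- pair
[1] i2  beq.BR  -- no-port BR/BR
[2] i3/i4  blt.BR;sll.ALU  -- pair
[3] i5  add.ALU  -- RAW r7
[4] i6/i7  and.ALU;add.ALU  -- pair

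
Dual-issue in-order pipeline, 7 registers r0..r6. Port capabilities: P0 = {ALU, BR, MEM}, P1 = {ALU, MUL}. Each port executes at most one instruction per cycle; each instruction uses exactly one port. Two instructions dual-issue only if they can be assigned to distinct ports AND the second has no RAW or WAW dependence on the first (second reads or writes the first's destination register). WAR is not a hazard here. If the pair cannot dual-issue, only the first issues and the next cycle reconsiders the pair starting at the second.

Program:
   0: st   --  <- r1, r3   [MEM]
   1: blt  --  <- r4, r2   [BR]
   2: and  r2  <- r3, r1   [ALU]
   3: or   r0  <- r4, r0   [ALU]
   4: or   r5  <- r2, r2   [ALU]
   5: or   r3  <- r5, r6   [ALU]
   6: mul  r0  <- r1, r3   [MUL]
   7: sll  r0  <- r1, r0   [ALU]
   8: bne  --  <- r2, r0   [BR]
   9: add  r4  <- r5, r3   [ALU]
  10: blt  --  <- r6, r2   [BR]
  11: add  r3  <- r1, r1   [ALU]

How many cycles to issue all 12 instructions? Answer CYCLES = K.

[0] i0  st.MEM  -- no-port MEM/BR
[1] i1/i2  blt.BR and.ALU  -- dual
[2] i3/i4  or.ALU or.ALU  -- dual
[3] i5  or.ALU  -- RAW r3
[4] i6  mul.MUL  -- RAW+WAW r0
[5] i7  sll.ALU  -- RAW r0
[6] i8/i9  bne.BR add.ALU  -- dual
[7] i10/i11  blt.BR add.ALU  -- dual

CYCLES = 8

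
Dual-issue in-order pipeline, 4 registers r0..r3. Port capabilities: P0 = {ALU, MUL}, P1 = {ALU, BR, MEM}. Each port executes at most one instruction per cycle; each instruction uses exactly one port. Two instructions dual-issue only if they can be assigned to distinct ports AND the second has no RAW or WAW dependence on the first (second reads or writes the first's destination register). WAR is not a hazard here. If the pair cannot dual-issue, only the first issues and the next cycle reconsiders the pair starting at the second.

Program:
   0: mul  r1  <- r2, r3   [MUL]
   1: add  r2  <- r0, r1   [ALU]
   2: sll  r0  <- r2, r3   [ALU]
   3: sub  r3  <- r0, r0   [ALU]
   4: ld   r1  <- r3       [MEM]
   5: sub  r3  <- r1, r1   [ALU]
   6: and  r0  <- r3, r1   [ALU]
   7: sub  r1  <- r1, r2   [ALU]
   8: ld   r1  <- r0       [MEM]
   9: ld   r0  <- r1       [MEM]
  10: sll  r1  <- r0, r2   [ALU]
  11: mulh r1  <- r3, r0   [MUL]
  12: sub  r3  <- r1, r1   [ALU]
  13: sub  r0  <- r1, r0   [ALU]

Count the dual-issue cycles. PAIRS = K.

PAIRS = 2

  cy0 -> i0 (mul) RAW r1
  cy1 -> i1 (add) RAW r2
  cy2 -> i2 (sll) RAW r0
  cy3 -> i3 (sub) RAW r3
  cy4 -> i4 (ld) RAW r1
  cy5 -> i5 (sub) RAW r3
  cy6 -> i6+i7 (and;sub) pair
  cy7 -> i8 (ld) no-port MEM/MEM
  cy8 -> i9 (ld) RAW r0
  cy9 -> i10 (sll) WAW r1
  cy10 -> i11 (mulh) RAW r1
  cy11 -> i12+i13 (sub;sub) pair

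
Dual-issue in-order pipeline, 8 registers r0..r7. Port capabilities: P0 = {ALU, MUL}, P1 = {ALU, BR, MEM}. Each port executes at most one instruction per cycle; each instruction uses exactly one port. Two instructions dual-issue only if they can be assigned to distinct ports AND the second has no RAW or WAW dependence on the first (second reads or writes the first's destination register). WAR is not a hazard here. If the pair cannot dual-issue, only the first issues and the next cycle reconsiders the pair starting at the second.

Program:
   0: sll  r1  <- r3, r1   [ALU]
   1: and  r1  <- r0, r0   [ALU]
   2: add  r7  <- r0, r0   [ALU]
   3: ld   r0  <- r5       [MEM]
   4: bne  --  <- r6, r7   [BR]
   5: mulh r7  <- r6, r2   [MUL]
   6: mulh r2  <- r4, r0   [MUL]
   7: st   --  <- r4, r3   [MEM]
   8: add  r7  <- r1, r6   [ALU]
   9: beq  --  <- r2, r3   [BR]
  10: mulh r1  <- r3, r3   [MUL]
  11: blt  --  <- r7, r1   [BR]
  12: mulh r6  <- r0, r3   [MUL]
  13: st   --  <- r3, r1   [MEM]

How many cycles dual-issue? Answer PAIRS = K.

PAIRS = 5

#0 head=0: sll.ALU i0 WAW r1
#1 head=1: and.ALU;add.ALU i1/i2 dual
#2 head=3: ld.MEM i3 no-port MEM/BR
#3 head=4: bne.BR;mulh.MUL i4/i5 dual
#4 head=6: mulh.MUL;st.MEM i6/i7 dual
#5 head=8: add.ALU;beq.BR i8/i9 dual
#6 head=10: mulh.MUL i10 RAW r1
#7 head=11: blt.BR;mulh.MUL i11/i12 dual
#8 head=13: st.MEM i13 tail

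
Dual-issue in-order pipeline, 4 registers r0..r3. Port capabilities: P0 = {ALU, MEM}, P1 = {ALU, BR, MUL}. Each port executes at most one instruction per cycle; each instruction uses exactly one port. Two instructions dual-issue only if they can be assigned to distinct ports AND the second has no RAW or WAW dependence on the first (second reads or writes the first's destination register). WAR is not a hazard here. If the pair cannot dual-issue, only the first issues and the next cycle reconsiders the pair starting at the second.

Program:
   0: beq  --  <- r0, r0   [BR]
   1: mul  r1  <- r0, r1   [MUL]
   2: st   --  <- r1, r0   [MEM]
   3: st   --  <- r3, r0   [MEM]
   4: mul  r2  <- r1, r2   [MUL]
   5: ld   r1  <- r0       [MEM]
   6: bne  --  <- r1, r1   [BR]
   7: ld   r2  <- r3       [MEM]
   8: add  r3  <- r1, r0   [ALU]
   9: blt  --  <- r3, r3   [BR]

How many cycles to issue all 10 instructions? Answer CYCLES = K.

#0 head=0: beq.BR i0 no-port BR/MUL
#1 head=1: mul.MUL i1 RAW r1
#2 head=2: st.MEM i2 no-port MEM/MEM
#3 head=3: st.MEM/mul.MUL i3&i4 2-wide
#4 head=5: ld.MEM i5 RAW r1
#5 head=6: bne.BR/ld.MEM i6&i7 2-wide
#6 head=8: add.ALU i8 RAW r3
#7 head=9: blt.BR i9 tail

CYCLES = 8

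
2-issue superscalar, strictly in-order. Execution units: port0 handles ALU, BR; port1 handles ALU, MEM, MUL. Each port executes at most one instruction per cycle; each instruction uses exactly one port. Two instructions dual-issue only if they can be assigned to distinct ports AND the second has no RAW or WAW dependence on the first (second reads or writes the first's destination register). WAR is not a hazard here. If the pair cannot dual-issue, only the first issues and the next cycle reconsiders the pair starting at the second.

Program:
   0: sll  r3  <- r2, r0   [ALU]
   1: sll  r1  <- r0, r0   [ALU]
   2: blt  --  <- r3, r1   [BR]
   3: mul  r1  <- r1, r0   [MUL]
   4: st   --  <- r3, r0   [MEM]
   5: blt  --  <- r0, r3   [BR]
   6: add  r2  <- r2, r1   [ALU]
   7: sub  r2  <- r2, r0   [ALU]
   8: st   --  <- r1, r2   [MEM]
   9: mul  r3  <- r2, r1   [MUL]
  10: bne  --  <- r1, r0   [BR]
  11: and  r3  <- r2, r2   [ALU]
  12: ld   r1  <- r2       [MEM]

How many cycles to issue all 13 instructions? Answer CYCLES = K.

t=0 i0+i1:sll;sll ; pair
t=1 i2+i3:blt;mul ; pair
t=2 i4+i5:st;blt ; pair
t=3 i6:add ; RAW+WAW r2
t=4 i7:sub ; RAW r2
t=5 i8:st ; no-port MEM/MUL
t=6 i9+i10:mul;bne ; pair
t=7 i11+i12:and;ld ; pair

CYCLES = 8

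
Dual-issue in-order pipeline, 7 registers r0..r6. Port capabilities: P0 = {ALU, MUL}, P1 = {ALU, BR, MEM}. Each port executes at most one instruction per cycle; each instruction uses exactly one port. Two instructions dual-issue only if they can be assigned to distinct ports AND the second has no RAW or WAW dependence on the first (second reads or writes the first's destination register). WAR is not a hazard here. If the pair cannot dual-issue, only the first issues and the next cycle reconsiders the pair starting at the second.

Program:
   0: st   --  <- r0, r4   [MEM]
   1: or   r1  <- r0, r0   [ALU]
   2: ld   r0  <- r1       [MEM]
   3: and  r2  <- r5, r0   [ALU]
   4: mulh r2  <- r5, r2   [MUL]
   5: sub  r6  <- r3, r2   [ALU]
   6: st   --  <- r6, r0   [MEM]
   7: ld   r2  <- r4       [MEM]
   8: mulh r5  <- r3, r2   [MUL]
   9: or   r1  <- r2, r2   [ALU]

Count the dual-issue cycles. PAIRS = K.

PAIRS = 2

c0: i0+i1 st or  dual
c1: i2 ld  RAW r0
c2: i3 and  RAW+WAW r2
c3: i4 mulh  RAW r2
c4: i5 sub  RAW r6
c5: i6 st  no-port MEM/MEM
c6: i7 ld  RAW r2
c7: i8+i9 mulh or  dual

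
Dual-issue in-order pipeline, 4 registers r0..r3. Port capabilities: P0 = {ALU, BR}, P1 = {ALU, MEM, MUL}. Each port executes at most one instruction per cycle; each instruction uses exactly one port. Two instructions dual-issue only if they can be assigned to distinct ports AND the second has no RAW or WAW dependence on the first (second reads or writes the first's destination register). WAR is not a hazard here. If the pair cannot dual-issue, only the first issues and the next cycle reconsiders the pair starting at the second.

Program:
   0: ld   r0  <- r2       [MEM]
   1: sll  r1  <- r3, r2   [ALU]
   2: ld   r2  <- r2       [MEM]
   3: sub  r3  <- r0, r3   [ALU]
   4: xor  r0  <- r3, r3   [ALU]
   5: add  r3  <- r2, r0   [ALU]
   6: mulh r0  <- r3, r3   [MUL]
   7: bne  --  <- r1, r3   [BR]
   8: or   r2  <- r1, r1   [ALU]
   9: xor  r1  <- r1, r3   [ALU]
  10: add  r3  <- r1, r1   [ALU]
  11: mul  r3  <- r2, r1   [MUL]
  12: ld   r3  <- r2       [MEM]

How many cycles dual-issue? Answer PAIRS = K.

  cy0 -> i0,i1 (ld/sll) pair
  cy1 -> i2,i3 (ld/sub) pair
  cy2 -> i4 (xor) RAW r0
  cy3 -> i5 (add) RAW r3
  cy4 -> i6,i7 (mulh/bne) pair
  cy5 -> i8,i9 (or/xor) pair
  cy6 -> i10 (add) WAW r3
  cy7 -> i11 (mul) no-port MUL/MEM
  cy8 -> i12 (ld) tail

PAIRS = 4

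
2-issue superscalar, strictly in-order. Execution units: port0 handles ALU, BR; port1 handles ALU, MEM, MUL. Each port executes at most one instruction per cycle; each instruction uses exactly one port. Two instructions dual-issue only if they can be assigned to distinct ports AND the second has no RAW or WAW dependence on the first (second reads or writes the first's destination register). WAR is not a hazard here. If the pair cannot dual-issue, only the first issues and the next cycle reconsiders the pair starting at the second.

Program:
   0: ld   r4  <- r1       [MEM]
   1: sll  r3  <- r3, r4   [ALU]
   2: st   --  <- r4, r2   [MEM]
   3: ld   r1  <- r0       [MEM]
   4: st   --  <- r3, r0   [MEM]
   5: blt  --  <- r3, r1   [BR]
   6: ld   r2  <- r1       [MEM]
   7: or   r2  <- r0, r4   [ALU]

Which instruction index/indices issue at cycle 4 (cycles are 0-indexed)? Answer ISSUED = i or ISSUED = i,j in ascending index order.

t=0 i0:ld.MEM ; RAW r4
t=1 i1/i2:sll.ALU st.MEM ; 2-wide
t=2 i3:ld.MEM ; no-port MEM/MEM
t=3 i4/i5:st.MEM blt.BR ; 2-wide
t=4 i6:ld.MEM ; WAW r2
t=5 i7:or.ALU ; tail

ISSUED = 6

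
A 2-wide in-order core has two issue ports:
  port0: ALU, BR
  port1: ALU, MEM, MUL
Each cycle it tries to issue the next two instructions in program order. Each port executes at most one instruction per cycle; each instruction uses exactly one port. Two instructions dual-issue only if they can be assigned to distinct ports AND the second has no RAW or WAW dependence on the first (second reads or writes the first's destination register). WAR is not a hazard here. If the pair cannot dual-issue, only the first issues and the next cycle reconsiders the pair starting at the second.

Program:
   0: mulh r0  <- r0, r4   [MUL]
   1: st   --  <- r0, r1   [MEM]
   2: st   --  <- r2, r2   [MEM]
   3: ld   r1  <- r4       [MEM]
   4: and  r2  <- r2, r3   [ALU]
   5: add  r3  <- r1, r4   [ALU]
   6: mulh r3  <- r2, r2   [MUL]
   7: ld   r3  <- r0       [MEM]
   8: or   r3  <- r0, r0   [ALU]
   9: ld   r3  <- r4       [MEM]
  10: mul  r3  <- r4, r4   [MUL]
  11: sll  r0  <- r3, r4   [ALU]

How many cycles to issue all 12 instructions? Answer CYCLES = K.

t=0 i0:mulh ; no-port MUL/MEM
t=1 i1:st ; no-port MEM/MEM
t=2 i2:st ; no-port MEM/MEM
t=3 i3,i4:ld+and ; dual
t=4 i5:add ; WAW r3
t=5 i6:mulh ; no-port MUL/MEM
t=6 i7:ld ; WAW r3
t=7 i8:or ; WAW r3
t=8 i9:ld ; no-port MEM/MUL
t=9 i10:mul ; RAW r3
t=10 i11:sll ; tail

CYCLES = 11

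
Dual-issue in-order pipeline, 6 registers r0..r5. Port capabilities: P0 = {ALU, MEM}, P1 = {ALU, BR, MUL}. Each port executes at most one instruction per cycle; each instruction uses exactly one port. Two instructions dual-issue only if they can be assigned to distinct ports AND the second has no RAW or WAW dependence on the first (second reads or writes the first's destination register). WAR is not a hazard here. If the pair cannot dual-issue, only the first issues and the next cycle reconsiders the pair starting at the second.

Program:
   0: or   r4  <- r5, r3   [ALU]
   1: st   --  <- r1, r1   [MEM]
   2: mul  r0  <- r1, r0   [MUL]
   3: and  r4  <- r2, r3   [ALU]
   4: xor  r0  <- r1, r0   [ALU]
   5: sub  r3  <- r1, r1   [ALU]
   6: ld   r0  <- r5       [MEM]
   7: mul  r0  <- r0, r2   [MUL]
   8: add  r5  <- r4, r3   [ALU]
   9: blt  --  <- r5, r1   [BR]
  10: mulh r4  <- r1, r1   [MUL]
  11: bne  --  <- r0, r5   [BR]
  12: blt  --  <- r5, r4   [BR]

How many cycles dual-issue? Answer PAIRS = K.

PAIRS = 4

  cy0 -> i0&i1 (or.ALU;st.MEM) 2-wide
  cy1 -> i2&i3 (mul.MUL;and.ALU) 2-wide
  cy2 -> i4&i5 (xor.ALU;sub.ALU) 2-wide
  cy3 -> i6 (ld.MEM) RAW+WAW r0
  cy4 -> i7&i8 (mul.MUL;add.ALU) 2-wide
  cy5 -> i9 (blt.BR) no-port BR/MUL
  cy6 -> i10 (mulh.MUL) no-port MUL/BR
  cy7 -> i11 (bne.BR) no-port BR/BR
  cy8 -> i12 (blt.BR) tail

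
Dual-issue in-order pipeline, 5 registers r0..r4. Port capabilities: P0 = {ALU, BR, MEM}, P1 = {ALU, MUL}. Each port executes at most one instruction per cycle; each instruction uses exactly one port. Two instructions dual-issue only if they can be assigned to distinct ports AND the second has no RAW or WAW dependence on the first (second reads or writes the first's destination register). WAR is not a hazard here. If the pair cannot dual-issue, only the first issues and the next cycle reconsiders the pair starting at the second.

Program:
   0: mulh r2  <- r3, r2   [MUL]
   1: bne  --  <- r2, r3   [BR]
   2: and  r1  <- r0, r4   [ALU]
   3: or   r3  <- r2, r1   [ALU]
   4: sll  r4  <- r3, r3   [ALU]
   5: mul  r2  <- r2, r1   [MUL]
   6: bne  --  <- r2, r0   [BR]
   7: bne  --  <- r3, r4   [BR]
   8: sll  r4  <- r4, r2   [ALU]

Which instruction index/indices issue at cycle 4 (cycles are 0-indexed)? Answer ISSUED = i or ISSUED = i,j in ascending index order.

#0 head=0: mulh i0 RAW r2
#1 head=1: bne/and i1/i2 dual
#2 head=3: or i3 RAW r3
#3 head=4: sll/mul i4/i5 dual
#4 head=6: bne i6 no-port BR/BR
#5 head=7: bne/sll i7/i8 dual

ISSUED = 6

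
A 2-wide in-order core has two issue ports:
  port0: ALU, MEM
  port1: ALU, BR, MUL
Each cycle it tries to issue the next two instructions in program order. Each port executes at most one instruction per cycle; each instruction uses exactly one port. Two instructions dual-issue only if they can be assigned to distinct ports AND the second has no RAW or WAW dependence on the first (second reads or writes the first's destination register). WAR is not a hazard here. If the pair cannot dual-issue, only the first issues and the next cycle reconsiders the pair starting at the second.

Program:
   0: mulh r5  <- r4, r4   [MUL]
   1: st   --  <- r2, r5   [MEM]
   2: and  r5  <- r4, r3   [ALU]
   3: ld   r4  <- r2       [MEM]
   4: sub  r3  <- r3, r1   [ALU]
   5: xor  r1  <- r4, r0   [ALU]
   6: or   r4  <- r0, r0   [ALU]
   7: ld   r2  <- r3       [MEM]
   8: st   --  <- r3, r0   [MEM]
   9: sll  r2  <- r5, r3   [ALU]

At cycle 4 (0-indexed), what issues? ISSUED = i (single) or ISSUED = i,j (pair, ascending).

0. mulh @i0  | RAW r5
1. st+and @i1/i2  | dual
2. ld+sub @i3/i4  | dual
3. xor+or @i5/i6  | dual
4. ld @i7  | no-port MEM/MEM
5. st+sll @i8/i9  | dual

ISSUED = 7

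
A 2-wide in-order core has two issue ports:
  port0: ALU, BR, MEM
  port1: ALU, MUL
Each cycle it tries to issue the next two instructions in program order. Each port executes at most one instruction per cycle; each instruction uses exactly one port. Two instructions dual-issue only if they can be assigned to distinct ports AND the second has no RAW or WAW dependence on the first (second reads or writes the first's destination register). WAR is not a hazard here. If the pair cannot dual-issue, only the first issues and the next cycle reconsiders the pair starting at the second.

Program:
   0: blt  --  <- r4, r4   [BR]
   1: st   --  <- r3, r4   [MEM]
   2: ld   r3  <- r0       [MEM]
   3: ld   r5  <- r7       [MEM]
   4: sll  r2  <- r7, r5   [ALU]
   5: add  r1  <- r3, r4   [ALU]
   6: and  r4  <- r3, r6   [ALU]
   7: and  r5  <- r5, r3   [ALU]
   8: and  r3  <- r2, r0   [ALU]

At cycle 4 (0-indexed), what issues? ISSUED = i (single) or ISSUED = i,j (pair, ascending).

  cy0 -> i0 (blt.BR) no-port BR/MEM
  cy1 -> i1 (st.MEM) no-port MEM/MEM
  cy2 -> i2 (ld.MEM) no-port MEM/MEM
  cy3 -> i3 (ld.MEM) RAW r5
  cy4 -> i4/i5 (sll.ALU/add.ALU) dual
  cy5 -> i6/i7 (and.ALU/and.ALU) dual
  cy6 -> i8 (and.ALU) tail

ISSUED = 4,5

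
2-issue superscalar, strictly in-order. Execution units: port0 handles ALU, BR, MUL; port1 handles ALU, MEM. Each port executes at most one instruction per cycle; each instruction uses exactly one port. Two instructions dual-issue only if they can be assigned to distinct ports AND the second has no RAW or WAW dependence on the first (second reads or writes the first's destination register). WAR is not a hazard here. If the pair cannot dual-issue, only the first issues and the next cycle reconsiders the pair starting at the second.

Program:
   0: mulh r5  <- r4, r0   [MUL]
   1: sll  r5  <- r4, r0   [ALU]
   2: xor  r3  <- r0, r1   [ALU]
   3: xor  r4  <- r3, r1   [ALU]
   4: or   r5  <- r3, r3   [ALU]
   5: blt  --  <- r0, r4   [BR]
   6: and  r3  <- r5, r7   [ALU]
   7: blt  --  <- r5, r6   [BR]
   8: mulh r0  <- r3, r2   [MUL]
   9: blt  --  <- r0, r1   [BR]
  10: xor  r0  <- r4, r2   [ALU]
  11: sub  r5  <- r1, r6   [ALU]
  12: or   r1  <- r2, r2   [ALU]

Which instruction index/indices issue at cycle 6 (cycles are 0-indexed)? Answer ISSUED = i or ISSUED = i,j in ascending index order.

t=0 i0:mulh ; WAW r5
t=1 i1/i2:sll;xor ; pair
t=2 i3/i4:xor;or ; pair
t=3 i5/i6:blt;and ; pair
t=4 i7:blt ; no-port BR/MUL
t=5 i8:mulh ; no-port MUL/BR
t=6 i9/i10:blt;xor ; pair
t=7 i11/i12:sub;or ; pair

ISSUED = 9,10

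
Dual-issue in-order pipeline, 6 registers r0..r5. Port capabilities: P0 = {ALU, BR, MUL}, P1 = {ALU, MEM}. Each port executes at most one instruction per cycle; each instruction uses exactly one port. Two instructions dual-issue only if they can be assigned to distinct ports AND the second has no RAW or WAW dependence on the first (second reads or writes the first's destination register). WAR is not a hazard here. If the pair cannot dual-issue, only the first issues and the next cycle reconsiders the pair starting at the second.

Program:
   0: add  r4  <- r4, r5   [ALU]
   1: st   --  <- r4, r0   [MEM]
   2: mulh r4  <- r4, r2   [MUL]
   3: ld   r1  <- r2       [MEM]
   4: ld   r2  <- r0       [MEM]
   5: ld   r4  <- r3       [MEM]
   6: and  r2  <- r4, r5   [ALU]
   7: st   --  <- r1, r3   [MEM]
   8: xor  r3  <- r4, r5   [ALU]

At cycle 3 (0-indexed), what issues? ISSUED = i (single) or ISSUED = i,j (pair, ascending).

ISSUED = 4

c0: i0 add  RAW r4
c1: i1/i2 st mulh  pair
c2: i3 ld  no-port MEM/MEM
c3: i4 ld  no-port MEM/MEM
c4: i5 ld  RAW r4
c5: i6/i7 and st  pair
c6: i8 xor  tail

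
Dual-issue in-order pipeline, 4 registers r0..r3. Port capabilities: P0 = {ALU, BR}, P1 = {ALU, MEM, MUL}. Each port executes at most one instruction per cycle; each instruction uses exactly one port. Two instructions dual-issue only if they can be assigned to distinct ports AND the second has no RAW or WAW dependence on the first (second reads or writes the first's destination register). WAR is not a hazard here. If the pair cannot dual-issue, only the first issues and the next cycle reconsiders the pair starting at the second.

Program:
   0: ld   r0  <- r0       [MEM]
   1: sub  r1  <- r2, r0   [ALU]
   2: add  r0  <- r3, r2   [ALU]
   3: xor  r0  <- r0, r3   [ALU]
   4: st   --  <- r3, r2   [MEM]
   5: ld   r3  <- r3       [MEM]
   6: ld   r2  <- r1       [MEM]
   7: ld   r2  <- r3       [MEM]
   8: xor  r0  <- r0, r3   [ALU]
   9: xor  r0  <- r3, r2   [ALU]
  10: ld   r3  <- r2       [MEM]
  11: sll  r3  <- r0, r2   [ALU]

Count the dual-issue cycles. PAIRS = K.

c0: i0 ld.MEM  RAW r0
c1: i1/i2 sub.ALU/add.ALU  2-wide
c2: i3/i4 xor.ALU/st.MEM  2-wide
c3: i5 ld.MEM  no-port MEM/MEM
c4: i6 ld.MEM  no-port MEM/MEM
c5: i7/i8 ld.MEM/xor.ALU  2-wide
c6: i9/i10 xor.ALU/ld.MEM  2-wide
c7: i11 sll.ALU  tail

PAIRS = 4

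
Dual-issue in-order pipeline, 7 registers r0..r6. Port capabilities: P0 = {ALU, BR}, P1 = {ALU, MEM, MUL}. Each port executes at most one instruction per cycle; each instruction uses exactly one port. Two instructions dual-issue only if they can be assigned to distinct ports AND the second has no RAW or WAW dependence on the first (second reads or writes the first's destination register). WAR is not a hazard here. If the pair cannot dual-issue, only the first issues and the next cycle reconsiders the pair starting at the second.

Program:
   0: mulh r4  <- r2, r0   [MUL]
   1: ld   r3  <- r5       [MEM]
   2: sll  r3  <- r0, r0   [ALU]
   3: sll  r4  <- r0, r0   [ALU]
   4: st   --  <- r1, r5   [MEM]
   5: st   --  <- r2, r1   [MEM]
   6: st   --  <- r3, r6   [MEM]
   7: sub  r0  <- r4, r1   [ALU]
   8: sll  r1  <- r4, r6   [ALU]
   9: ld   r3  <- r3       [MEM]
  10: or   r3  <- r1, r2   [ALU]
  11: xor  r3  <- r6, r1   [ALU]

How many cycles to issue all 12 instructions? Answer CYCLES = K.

CYCLES = 9

t=0 i0:mulh ; no-port MUL/MEM
t=1 i1:ld ; WAW r3
t=2 i2+i3:sll sll ; 2-wide
t=3 i4:st ; no-port MEM/MEM
t=4 i5:st ; no-port MEM/MEM
t=5 i6+i7:st sub ; 2-wide
t=6 i8+i9:sll ld ; 2-wide
t=7 i10:or ; WAW r3
t=8 i11:xor ; tail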